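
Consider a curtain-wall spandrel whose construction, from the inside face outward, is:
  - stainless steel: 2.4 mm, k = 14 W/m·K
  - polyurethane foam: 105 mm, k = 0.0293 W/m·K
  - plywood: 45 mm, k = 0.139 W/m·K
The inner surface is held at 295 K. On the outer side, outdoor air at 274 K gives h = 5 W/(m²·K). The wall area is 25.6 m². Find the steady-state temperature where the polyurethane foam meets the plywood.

Model the wall as resistances in series:
R_stainless steel = L/(kA) = 0.0024/(14×25.6) = 6.696×10^-6 K/W
R_polyurethane foam = L/(kA) = 0.105/(0.0293×25.6) = 0.14 K/W
R_plywood = L/(kA) = 0.045/(0.139×25.6) = 0.01265 K/W
R_outer film = 1/(h_o·A) = 1/(5×25.6) = 0.007812 K/W
R_total = 0.1605 K/W;  Q = ΔT/R_total = 21/0.1605 = 130.9 W
T_interface = T_inner − Q·ΣR(inner→interface) = 295 − 131×0.14

T ≈ 277 K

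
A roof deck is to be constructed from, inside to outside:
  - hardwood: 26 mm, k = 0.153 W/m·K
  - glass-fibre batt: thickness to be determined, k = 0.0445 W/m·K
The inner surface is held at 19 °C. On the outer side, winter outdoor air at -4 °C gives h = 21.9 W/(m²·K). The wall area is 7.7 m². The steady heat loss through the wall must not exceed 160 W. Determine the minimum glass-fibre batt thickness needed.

Model the wall as resistances in series:
R_hardwood = L/(kA) = 0.026/(0.153×7.7) = 0.02207 K/W
R_outer film = 1/(h_o·A) = 1/(21.9×7.7) = 0.00593 K/W
Sum of the known resistances R_other = 0.028 K/W
Required total resistance R_tot = ΔT/Q_allow = 23/160 = 0.1437 K/W
R_glass-fibre batt = R_tot − R_other = 0.1158 K/W
L = R·k·A = 0.1158×0.0445×7.7

L ≈ 39.7 mm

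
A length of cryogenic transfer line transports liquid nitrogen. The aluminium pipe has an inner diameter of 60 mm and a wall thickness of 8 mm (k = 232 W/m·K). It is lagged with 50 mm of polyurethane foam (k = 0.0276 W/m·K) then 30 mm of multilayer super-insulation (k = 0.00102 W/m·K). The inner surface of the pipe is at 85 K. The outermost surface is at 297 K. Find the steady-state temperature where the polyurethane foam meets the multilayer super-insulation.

T ≈ 105 K

Cylindrical conduction, so R = ln(r₂/r₁)/(2πkL) per layer, in series:
R_aluminium pipe wall = ln(38/30)/(2π×232×1) = 1.622×10^-4 K/W
R_polyurethane foam = ln(88/38)/(2π×0.0276×1) = 4.842 K/W
R_multilayer super-insulation = ln(118/88)/(2π×0.00102×1) = 45.77 K/W
R_total = 50.61 K/W
Q = ΔT/R_total = 212/50.61
Q = 4.19 W/m
T_interface = T_inner + Q·ΣR(inner→interface) = 85 + 4.19×4.843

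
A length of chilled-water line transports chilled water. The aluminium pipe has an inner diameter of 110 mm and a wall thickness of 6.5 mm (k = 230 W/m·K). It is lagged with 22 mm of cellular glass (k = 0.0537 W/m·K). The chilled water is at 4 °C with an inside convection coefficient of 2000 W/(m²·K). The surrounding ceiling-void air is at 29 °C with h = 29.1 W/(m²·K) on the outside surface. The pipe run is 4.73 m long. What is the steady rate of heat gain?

Cylindrical conduction, so R = ln(r₂/r₁)/(2πkL) per layer, in series:
R_inner film = 1/(h_i·2πr₁L) = 1/(2000×2π×0.055×4.73) = 3.059×10^-4 K/W
R_aluminium pipe wall = ln(61.5/55)/(2π×230×4.73) = 1.634×10^-5 K/W
R_cellular glass = ln(83.5/61.5)/(2π×0.0537×4.73) = 0.1916 K/W
R_outer film = 1/(h_o·2πr_oL) = 1/(29.1×2π×0.0835×4.73) = 0.01385 K/W
R_total = 0.2058 K/W
Q = ΔT/R_total = 25/0.2058

Q ≈ 121 W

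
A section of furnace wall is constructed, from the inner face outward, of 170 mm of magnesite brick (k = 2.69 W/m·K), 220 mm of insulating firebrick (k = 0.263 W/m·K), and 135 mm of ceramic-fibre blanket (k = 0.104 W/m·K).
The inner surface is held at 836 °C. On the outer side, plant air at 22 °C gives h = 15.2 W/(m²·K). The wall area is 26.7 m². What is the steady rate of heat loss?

Using the resistance-network approach (series):
R_magnesite brick = L/(kA) = 0.17/(2.69×26.7) = 0.002367 K/W
R_insulating firebrick = L/(kA) = 0.22/(0.263×26.7) = 0.03133 K/W
R_ceramic-fibre blanket = L/(kA) = 0.135/(0.104×26.7) = 0.04862 K/W
R_outer film = 1/(h_o·A) = 1/(15.2×26.7) = 0.002464 K/W
R_total = 0.08478 K/W
Q = ΔT / R_total = 814 / 0.08478

Q ≈ 9600 W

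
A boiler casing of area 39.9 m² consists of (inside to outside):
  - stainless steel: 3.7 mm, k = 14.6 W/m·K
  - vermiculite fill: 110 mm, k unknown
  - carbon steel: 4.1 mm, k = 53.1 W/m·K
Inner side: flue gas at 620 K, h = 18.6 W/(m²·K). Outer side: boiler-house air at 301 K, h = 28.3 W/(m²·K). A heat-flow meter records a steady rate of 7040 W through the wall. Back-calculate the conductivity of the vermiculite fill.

Treating each layer as a thermal resistance in series:
R_inner film = 1/(h_i·A) = 1/(18.6×39.9) = 0.001347 K/W
R_stainless steel = L/(kA) = 0.0037/(14.6×39.9) = 6.351×10^-6 K/W
R_carbon steel = L/(kA) = 0.0041/(53.1×39.9) = 1.935×10^-6 K/W
R_outer film = 1/(h_o·A) = 1/(28.3×39.9) = 8.856×10^-4 K/W
Sum of known resistances R_other = 0.002241 K/W
Total R = ΔT/Q = 319/7040 = 0.04531 K/W
R_vermiculite fill = R_total − R_other = 0.04307 K/W
k = L/(R·A) = 0.11/(0.04307×39.9)

k ≈ 0.064 W/(m·K)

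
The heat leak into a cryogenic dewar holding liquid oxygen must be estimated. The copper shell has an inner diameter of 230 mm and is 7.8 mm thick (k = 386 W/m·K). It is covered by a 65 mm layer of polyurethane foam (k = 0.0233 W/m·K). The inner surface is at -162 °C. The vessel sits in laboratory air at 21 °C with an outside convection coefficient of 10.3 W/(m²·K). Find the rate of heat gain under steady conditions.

Each spherical layer contributes R = (1/r_i − 1/r_o)/(4πk):
R_copper shell = (1/0.115 − 1/0.1228)/(4π×386) = 1.139×10^-4 K/W
R_polyurethane foam = (1/0.1228 − 1/0.1878)/(4π×0.0233) = 9.626 K/W
R_outer film = 1/(h·4πr_o²) = 1/(10.3×4π×0.1878²) = 0.2191 K/W
R_total = 9.845 K/W
Q = ΔT/R_total = 183/9.845

Q ≈ 18.6 W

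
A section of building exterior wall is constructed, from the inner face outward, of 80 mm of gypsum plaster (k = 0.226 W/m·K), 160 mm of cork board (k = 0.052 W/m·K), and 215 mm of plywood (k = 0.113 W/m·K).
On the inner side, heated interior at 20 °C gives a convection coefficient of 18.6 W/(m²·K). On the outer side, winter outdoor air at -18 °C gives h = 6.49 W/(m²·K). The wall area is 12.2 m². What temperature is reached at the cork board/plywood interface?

Series thermal resistances:
R_inner film = 1/(h_i·A) = 1/(18.6×12.2) = 0.004407 K/W
R_gypsum plaster = L/(kA) = 0.08/(0.226×12.2) = 0.02901 K/W
R_cork board = L/(kA) = 0.16/(0.052×12.2) = 0.2522 K/W
R_plywood = L/(kA) = 0.215/(0.113×12.2) = 0.156 K/W
R_outer film = 1/(h_o·A) = 1/(6.49×12.2) = 0.01263 K/W
R_total = 0.4542 K/W;  Q = ΔT/R_total = 38/0.4542 = 83.66 W
T_interface = T_inner − Q·ΣR(inner→interface) = 20 − 83.7×0.2856

T ≈ -3.9 °C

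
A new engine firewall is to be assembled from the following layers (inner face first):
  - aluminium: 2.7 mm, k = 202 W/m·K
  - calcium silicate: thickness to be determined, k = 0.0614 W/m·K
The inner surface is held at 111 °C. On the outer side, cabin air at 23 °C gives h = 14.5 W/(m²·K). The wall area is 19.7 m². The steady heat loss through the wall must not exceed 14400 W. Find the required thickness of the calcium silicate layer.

L ≈ 3.16 mm

Series thermal resistances:
R_aluminium = L/(kA) = 0.0027/(202×19.7) = 6.785×10^-7 K/W
R_outer film = 1/(h_o·A) = 1/(14.5×19.7) = 0.003501 K/W
Sum of the known resistances R_other = 0.003501 K/W
Required total resistance R_tot = ΔT/Q_allow = 88/14400 = 0.006111 K/W
R_calcium silicate = R_tot − R_other = 0.00261 K/W
L = R·k·A = 0.00261×0.0614×19.7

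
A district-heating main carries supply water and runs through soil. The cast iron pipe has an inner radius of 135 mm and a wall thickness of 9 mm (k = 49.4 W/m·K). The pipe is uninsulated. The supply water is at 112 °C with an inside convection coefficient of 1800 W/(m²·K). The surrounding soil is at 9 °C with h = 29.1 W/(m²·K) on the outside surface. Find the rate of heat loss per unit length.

Cylindrical conduction, so R = ln(r₂/r₁)/(2πkL) per layer, in series:
R_inner film = 1/(h_i·2πr₁L) = 1/(1800×2π×0.135×1) = 6.55×10^-4 K/W
R_cast iron pipe wall = ln(144/135)/(2π×49.4×1) = 2.079×10^-4 K/W
R_outer film = 1/(h_o·2πr_oL) = 1/(29.1×2π×0.144×1) = 0.03798 K/W
R_total = 0.03884 K/W
Q = ΔT/R_total = 103/0.03884

q′ ≈ 2650 W/m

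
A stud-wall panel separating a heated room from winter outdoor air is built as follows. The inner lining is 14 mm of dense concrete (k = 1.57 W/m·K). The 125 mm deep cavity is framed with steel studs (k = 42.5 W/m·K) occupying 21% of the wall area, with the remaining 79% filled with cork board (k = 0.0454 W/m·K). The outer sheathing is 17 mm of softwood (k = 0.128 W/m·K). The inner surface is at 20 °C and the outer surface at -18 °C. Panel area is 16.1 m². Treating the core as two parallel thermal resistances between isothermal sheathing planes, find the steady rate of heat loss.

Q ≈ 3930 W

Sheathing layers in series; stud and cavity paths in parallel between them.
R_inner = 0.014/(1.57×16.1) = 5.539×10^-4 K/W
R_stud  = 0.125/(42.5×0.21×16.1) = 8.699×10^-4 K/W
R_cav   = 0.125/(0.0454×0.79×16.1) = 0.2165 K/W
1/R_core = 1/R_stud + 1/R_cav → R_core = 8.664×10^-4 K/W
R_outer = 0.017/(0.128×16.1) = 0.008249 K/W
R_total = 0.00967 K/W
Q = ΔT/R_total = 38/0.00967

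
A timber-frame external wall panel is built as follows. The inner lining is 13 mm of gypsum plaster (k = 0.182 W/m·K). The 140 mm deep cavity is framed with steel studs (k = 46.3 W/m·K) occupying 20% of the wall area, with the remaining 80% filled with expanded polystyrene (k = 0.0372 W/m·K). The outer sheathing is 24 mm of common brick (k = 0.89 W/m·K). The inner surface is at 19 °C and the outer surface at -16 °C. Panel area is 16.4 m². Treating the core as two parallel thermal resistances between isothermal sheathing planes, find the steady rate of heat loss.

Sheathing layers in series; stud and cavity paths in parallel between them.
R_inner = 0.013/(0.182×16.4) = 0.004355 K/W
R_stud  = 0.14/(46.3×0.2×16.4) = 9.219×10^-4 K/W
R_cav   = 0.14/(0.0372×0.8×16.4) = 0.2868 K/W
1/R_core = 1/R_stud + 1/R_cav → R_core = 9.189×10^-4 K/W
R_outer = 0.024/(0.89×16.4) = 0.001644 K/W
R_total = 0.006919 K/W
Q = ΔT/R_total = 35/0.006919

Q ≈ 5060 W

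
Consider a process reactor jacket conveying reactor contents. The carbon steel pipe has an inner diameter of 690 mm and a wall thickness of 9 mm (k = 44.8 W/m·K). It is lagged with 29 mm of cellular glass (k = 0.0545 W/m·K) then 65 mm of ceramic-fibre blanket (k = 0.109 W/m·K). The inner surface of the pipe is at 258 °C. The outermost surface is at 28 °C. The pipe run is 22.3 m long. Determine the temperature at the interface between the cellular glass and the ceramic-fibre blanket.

T ≈ 143 °C

Cylindrical conduction, so R = ln(r₂/r₁)/(2πkL) per layer, in series:
R_carbon steel pipe wall = ln(354/345)/(2π×44.8×22.3) = 4.103×10^-6 K/W
R_cellular glass = ln(383/354)/(2π×0.0545×22.3) = 0.01031 K/W
R_ceramic-fibre blanket = ln(448/383)/(2π×0.109×22.3) = 0.01026 K/W
R_total = 0.02058 K/W
Q = ΔT/R_total = 230/0.02058
Q = 11200 W
T_interface = T_inner − Q·ΣR(inner→interface) = 258 − 11200×0.01032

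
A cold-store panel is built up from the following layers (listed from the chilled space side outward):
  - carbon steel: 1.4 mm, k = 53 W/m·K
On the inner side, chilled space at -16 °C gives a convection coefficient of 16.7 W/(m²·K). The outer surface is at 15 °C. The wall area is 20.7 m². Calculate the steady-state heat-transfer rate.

Q ≈ 10700 W

Series thermal resistances:
R_inner film = 1/(h_i·A) = 1/(16.7×20.7) = 0.002893 K/W
R_carbon steel = L/(kA) = 0.0014/(53×20.7) = 1.276×10^-6 K/W
R_total = 0.002894 K/W
Q = ΔT / R_total = 31 / 0.002894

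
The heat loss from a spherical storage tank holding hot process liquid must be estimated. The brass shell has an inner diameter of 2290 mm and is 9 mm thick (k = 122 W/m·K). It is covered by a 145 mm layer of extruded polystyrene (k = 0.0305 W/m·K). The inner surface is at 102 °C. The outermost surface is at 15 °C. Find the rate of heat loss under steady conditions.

Q ≈ 345 W

For a spherical shell R = (1/r₁ − 1/r₂)/(4πk); film R = 1/(h·4πr²). In series:
R_brass shell = (1/1.145 − 1/1.154)/(4π×122) = 4.443×10^-6 K/W
R_extruded polystyrene = (1/1.154 − 1/1.299)/(4π×0.0305) = 0.2524 K/W
R_total = 0.2524 K/W
Q = ΔT/R_total = 87/0.2524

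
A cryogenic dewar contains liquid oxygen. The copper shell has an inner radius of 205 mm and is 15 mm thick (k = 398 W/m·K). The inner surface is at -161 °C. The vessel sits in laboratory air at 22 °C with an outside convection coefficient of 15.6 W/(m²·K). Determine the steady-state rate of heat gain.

Radial (spherical) resistances in series:
R_copper shell = (1/0.205 − 1/0.22)/(4π×398) = 6.65×10^-5 K/W
R_outer film = 1/(h·4πr_o²) = 1/(15.6×4π×0.22²) = 0.1054 K/W
R_total = 0.1055 K/W
Q = ΔT/R_total = 183/0.1055

Q ≈ 1740 W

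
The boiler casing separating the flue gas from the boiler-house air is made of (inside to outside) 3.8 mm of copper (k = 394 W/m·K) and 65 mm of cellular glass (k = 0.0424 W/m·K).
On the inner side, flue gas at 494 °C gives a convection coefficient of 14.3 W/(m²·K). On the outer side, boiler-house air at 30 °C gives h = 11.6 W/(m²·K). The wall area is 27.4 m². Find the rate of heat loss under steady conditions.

Q ≈ 7530 W

Treating each layer as a thermal resistance in series:
R_inner film = 1/(h_i·A) = 1/(14.3×27.4) = 0.002552 K/W
R_copper = L/(kA) = 0.0038/(394×27.4) = 3.52×10^-7 K/W
R_cellular glass = L/(kA) = 0.065/(0.0424×27.4) = 0.05595 K/W
R_outer film = 1/(h_o·A) = 1/(11.6×27.4) = 0.003146 K/W
R_total = 0.06165 K/W
Q = ΔT / R_total = 464 / 0.06165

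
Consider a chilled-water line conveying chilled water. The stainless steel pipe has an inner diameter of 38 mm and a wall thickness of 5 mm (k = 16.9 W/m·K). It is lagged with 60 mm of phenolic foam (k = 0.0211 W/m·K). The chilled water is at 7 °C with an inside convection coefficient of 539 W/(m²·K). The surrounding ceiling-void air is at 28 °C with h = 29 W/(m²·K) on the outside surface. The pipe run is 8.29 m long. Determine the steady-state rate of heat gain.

Cylindrical conduction, so R = ln(r₂/r₁)/(2πkL) per layer, in series:
R_inner film = 1/(h_i·2πr₁L) = 1/(539×2π×0.019×8.29) = 0.001875 K/W
R_stainless steel pipe wall = ln(24/19)/(2π×16.9×8.29) = 2.654×10^-4 K/W
R_phenolic foam = ln(84/24)/(2π×0.0211×8.29) = 1.14 K/W
R_outer film = 1/(h_o·2πr_oL) = 1/(29×2π×0.084×8.29) = 0.007881 K/W
R_total = 1.15 K/W
Q = ΔT/R_total = 21/1.15

Q ≈ 18.3 W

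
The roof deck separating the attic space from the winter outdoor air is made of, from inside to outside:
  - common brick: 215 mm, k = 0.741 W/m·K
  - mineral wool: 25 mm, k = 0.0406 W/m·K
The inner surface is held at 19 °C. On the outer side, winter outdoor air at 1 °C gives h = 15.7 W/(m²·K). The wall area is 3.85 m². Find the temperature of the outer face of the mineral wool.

Using the resistance-network approach (series):
R_common brick = L/(kA) = 0.215/(0.741×3.85) = 0.07536 K/W
R_mineral wool = L/(kA) = 0.025/(0.0406×3.85) = 0.1599 K/W
R_outer film = 1/(h_o·A) = 1/(15.7×3.85) = 0.01654 K/W
R_total = 0.2518 K/W;  Q = ΔT/R_total = 18/0.2518 = 71.47 W
T_interface = T_inner − Q·ΣR(inner→interface) = 19 − 71.5×0.2353

T ≈ 2.18 °C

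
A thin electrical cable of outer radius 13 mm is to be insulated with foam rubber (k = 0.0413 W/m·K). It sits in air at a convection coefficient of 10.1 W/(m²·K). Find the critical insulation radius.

r_cr ≈ 4.09 mm

For a cylinder r_cr = k/h = 0.0413/10.1
r_cr = 4.09 mm; since the bare radius (13 mm) is above r_cr, any added insulation will reduce heat loss.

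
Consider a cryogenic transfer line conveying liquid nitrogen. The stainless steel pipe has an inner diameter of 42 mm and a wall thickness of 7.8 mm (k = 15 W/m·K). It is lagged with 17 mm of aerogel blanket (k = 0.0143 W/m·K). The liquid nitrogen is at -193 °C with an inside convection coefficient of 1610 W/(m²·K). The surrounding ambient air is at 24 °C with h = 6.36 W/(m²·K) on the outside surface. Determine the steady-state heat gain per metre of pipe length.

Radial resistances (cylindrical: R_cond = ln(r_o/r_i)/(2πkL), R_conv = 1/(h·2πrL)):
R_inner film = 1/(h_i·2πr₁L) = 1/(1610×2π×0.021×1) = 0.004707 K/W
R_stainless steel pipe wall = ln(28.8/21)/(2π×15×1) = 0.003351 K/W
R_aerogel blanket = ln(45.8/28.8)/(2π×0.0143×1) = 5.163 K/W
R_outer film = 1/(h_o·2πr_oL) = 1/(6.36×2π×0.0458×1) = 0.5464 K/W
R_total = 5.718 K/W
Q = ΔT/R_total = 217/5.718

q′ ≈ 38 W/m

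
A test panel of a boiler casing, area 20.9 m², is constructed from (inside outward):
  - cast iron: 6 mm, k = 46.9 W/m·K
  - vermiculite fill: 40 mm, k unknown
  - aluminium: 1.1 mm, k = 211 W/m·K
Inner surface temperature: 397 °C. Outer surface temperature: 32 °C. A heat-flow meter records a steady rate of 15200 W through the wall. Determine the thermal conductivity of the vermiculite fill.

Using the resistance-network approach (series):
R_cast iron = L/(kA) = 0.006/(46.9×20.9) = 6.121×10^-6 K/W
R_aluminium = L/(kA) = 0.0011/(211×20.9) = 2.494×10^-7 K/W
Sum of known resistances R_other = 6.371×10^-6 K/W
Total R = ΔT/Q = 365/15200 = 0.02401 K/W
R_vermiculite fill = R_total − R_other = 0.02401 K/W
k = L/(R·A) = 0.04/(0.02401×20.9)

k ≈ 0.0797 W/(m·K)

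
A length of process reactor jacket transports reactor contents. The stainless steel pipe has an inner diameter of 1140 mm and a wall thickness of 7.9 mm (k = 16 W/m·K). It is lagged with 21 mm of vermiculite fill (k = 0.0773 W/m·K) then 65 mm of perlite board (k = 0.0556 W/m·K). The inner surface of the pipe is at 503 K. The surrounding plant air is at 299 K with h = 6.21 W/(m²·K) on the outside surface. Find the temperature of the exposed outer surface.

Treating each annulus and film as a series resistance:
R_stainless steel pipe wall = ln(577.9/570)/(2π×16×1) = 1.369×10^-4 K/W
R_vermiculite fill = ln(598.9/577.9)/(2π×0.0773×1) = 0.07349 K/W
R_perlite board = ln(663.9/598.9)/(2π×0.0556×1) = 0.2949 K/W
R_outer film = 1/(h_o·2πr_oL) = 1/(6.21×2π×0.6639×1) = 0.0386 K/W
R_total = 0.4072 K/W
Q = ΔT/R_total = 204/0.4072
Q = 501 W/m
T_interface = T_inner − Q·ΣR(inner→interface) = 503 − 501×0.3686

T ≈ 318 K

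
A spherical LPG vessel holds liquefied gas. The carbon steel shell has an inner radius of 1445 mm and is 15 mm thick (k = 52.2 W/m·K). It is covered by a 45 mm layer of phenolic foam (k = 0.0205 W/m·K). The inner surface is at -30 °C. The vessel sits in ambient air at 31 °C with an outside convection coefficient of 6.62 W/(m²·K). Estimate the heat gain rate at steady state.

Q ≈ 719 W

For a spherical shell R = (1/r₁ − 1/r₂)/(4πk); film R = 1/(h·4πr²). In series:
R_carbon steel shell = (1/1.445 − 1/1.46)/(4π×52.2) = 1.084×10^-5 K/W
R_phenolic foam = (1/1.46 − 1/1.505)/(4π×0.0205) = 0.0795 K/W
R_outer film = 1/(h·4πr_o²) = 1/(6.62×4π×1.505²) = 0.005307 K/W
R_total = 0.08482 K/W
Q = ΔT/R_total = 61/0.08482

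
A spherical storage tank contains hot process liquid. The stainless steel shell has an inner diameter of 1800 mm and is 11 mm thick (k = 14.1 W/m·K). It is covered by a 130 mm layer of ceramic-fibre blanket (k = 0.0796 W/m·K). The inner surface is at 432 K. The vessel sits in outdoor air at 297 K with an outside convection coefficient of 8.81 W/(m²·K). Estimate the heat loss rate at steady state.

Each spherical layer contributes R = (1/r_i − 1/r_o)/(4πk):
R_stainless steel shell = (1/0.9 − 1/0.911)/(4π×14.1) = 7.572×10^-5 K/W
R_ceramic-fibre blanket = (1/0.911 − 1/1.041)/(4π×0.0796) = 0.137 K/W
R_outer film = 1/(h·4πr_o²) = 1/(8.81×4π×1.041²) = 0.008335 K/W
R_total = 0.1455 K/W
Q = ΔT/R_total = 135/0.1455

Q ≈ 928 W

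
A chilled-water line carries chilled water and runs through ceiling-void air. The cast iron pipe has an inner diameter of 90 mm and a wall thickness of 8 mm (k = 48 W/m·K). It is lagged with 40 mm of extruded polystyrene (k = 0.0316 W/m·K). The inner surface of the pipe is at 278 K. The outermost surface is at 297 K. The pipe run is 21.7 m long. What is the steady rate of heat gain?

Q ≈ 146 W

Per-layer cylindrical resistances, series-summed:
R_cast iron pipe wall = ln(53/45)/(2π×48×21.7) = 2.5×10^-5 K/W
R_extruded polystyrene = ln(93/53)/(2π×0.0316×21.7) = 0.1305 K/W
R_total = 0.1305 K/W
Q = ΔT/R_total = 19/0.1305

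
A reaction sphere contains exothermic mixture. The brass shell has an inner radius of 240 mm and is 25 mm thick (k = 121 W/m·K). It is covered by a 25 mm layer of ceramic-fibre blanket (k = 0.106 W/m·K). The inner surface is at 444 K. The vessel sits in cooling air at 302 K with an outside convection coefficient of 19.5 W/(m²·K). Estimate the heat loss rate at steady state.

Q ≈ 485 W

For a spherical shell R = (1/r₁ − 1/r₂)/(4πk); film R = 1/(h·4πr²). In series:
R_brass shell = (1/0.24 − 1/0.265)/(4π×121) = 2.585×10^-4 K/W
R_ceramic-fibre blanket = (1/0.265 − 1/0.29)/(4π×0.106) = 0.2442 K/W
R_outer film = 1/(h·4πr_o²) = 1/(19.5×4π×0.29²) = 0.04852 K/W
R_total = 0.293 K/W
Q = ΔT/R_total = 142/0.293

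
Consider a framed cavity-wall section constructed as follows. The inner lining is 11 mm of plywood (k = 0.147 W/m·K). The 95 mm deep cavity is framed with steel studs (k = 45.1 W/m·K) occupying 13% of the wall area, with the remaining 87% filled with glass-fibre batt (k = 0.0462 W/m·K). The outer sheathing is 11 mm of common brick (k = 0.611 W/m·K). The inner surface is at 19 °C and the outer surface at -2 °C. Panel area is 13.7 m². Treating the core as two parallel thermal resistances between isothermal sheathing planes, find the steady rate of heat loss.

Sheathing layers in series; stud and cavity paths in parallel between them.
R_inner = 0.011/(0.147×13.7) = 0.005462 K/W
R_stud  = 0.095/(45.1×0.13×13.7) = 0.001183 K/W
R_cav   = 0.095/(0.0462×0.87×13.7) = 0.1725 K/W
1/R_core = 1/R_stud + 1/R_cav → R_core = 0.001175 K/W
R_outer = 0.011/(0.611×13.7) = 0.001314 K/W
R_total = 0.007951 K/W
Q = ΔT/R_total = 21/0.007951

Q ≈ 2640 W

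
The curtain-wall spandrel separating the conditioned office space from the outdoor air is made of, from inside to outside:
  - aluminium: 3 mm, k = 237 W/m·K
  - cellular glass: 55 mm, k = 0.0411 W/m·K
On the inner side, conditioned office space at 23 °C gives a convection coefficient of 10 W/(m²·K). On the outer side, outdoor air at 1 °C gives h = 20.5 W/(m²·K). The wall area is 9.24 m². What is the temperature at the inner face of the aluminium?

Series thermal resistances:
R_inner film = 1/(h_i·A) = 1/(10×9.24) = 0.01082 K/W
R_aluminium = L/(kA) = 0.003/(237×9.24) = 1.37×10^-6 K/W
R_cellular glass = L/(kA) = 0.055/(0.0411×9.24) = 0.1448 K/W
R_outer film = 1/(h_o·A) = 1/(20.5×9.24) = 0.005279 K/W
R_total = 0.1609 K/W;  Q = ΔT/R_total = 22/0.1609 = 136.7 W
T_interface = T_inner − Q·ΣR(inner→interface) = 23 − 137×0.01082

T ≈ 21.5 °C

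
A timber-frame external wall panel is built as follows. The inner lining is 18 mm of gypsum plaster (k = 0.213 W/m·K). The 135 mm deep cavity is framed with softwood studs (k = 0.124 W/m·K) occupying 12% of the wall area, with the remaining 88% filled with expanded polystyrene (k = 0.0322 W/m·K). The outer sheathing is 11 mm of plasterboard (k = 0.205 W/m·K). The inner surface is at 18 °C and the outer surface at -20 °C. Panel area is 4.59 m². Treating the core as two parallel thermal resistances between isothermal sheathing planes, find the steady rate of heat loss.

Q ≈ 53.5 W

Sheathing layers in series; stud and cavity paths in parallel between them.
R_inner = 0.018/(0.213×4.59) = 0.01841 K/W
R_stud  = 0.135/(0.124×0.12×4.59) = 1.977 K/W
R_cav   = 0.135/(0.0322×0.88×4.59) = 1.038 K/W
1/R_core = 1/R_stud + 1/R_cav → R_core = 0.6806 K/W
R_outer = 0.011/(0.205×4.59) = 0.01169 K/W
R_total = 0.7107 K/W
Q = ΔT/R_total = 38/0.7107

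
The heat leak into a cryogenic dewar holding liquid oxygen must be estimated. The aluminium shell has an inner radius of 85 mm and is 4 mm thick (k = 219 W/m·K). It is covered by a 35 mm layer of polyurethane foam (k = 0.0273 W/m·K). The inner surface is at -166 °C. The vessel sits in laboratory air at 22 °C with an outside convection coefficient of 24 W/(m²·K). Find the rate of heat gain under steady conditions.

Q ≈ 19.9 W

Radial (spherical) resistances in series:
R_aluminium shell = (1/0.085 − 1/0.089)/(4π×219) = 1.921×10^-4 K/W
R_polyurethane foam = (1/0.089 − 1/0.124)/(4π×0.0273) = 9.245 K/W
R_outer film = 1/(h·4πr_o²) = 1/(24×4π×0.124²) = 0.2156 K/W
R_total = 9.46 K/W
Q = ΔT/R_total = 188/9.46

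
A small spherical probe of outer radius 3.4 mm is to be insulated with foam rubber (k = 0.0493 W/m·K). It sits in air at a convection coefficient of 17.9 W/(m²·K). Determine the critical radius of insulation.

r_cr ≈ 5.51 mm

For a sphere r_cr = 2k/h = 2×0.0493/17.9
r_cr = 5.51 mm; since the bare radius (3.4 mm) is below r_cr, adding a thin layer of insulation will *increase* heat loss.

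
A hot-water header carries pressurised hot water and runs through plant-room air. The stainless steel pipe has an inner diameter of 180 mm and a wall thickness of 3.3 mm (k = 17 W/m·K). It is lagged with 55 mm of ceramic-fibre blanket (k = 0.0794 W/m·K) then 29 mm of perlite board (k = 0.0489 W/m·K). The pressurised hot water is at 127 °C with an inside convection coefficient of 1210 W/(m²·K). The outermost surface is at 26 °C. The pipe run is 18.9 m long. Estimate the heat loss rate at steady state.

Q ≈ 1260 W

Treating each annulus and film as a series resistance:
R_inner film = 1/(h_i·2πr₁L) = 1/(1210×2π×0.09×18.9) = 7.733×10^-5 K/W
R_stainless steel pipe wall = ln(93.3/90)/(2π×17×18.9) = 1.784×10^-5 K/W
R_ceramic-fibre blanket = ln(148.3/93.3)/(2π×0.0794×18.9) = 0.04915 K/W
R_perlite board = ln(177.3/148.3)/(2π×0.0489×18.9) = 0.03076 K/W
R_total = 0.08 K/W
Q = ΔT/R_total = 101/0.08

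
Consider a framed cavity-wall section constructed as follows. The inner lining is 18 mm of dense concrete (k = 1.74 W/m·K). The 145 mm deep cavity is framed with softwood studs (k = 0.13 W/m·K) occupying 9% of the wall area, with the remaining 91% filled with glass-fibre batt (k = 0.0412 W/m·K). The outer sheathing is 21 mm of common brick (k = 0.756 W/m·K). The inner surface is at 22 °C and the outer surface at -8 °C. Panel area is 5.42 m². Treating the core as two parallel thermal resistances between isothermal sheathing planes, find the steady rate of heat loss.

Q ≈ 54.5 W

Sheathing layers in series; stud and cavity paths in parallel between them.
R_inner = 0.018/(1.74×5.42) = 0.001909 K/W
R_stud  = 0.145/(0.13×0.09×5.42) = 2.287 K/W
R_cav   = 0.145/(0.0412×0.91×5.42) = 0.7136 K/W
1/R_core = 1/R_stud + 1/R_cav → R_core = 0.5438 K/W
R_outer = 0.021/(0.756×5.42) = 0.005125 K/W
R_total = 0.5509 K/W
Q = ΔT/R_total = 30/0.5509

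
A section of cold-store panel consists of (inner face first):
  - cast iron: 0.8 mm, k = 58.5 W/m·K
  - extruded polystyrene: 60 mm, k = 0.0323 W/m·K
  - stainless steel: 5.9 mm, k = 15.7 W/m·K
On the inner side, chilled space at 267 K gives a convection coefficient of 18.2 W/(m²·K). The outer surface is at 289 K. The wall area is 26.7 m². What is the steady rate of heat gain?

Q ≈ 307 W

Model the wall as resistances in series:
R_inner film = 1/(h_i·A) = 1/(18.2×26.7) = 0.002058 K/W
R_cast iron = L/(kA) = 0.0008/(58.5×26.7) = 5.122×10^-7 K/W
R_extruded polystyrene = L/(kA) = 0.06/(0.0323×26.7) = 0.06957 K/W
R_stainless steel = L/(kA) = 0.0059/(15.7×26.7) = 1.407×10^-5 K/W
R_total = 0.07164 K/W
Q = ΔT / R_total = 22 / 0.07164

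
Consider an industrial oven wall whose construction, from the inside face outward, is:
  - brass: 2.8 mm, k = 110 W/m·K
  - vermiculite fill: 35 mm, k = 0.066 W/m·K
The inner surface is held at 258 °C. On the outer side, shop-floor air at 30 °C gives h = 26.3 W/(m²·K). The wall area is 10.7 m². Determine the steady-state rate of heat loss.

Model the wall as resistances in series:
R_brass = L/(kA) = 0.0028/(110×10.7) = 2.379×10^-6 K/W
R_vermiculite fill = L/(kA) = 0.035/(0.066×10.7) = 0.04956 K/W
R_outer film = 1/(h_o·A) = 1/(26.3×10.7) = 0.003554 K/W
R_total = 0.05312 K/W
Q = ΔT / R_total = 228 / 0.05312

Q ≈ 4290 W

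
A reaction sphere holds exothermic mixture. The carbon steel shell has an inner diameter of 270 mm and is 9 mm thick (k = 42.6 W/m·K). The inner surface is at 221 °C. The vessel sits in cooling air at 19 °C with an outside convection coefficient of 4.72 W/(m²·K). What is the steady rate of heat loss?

Q ≈ 248 W

Radial (spherical) resistances in series:
R_carbon steel shell = (1/0.135 − 1/0.144)/(4π×42.6) = 8.648×10^-4 K/W
R_outer film = 1/(h·4πr_o²) = 1/(4.72×4π×0.144²) = 0.8131 K/W
R_total = 0.8139 K/W
Q = ΔT/R_total = 202/0.8139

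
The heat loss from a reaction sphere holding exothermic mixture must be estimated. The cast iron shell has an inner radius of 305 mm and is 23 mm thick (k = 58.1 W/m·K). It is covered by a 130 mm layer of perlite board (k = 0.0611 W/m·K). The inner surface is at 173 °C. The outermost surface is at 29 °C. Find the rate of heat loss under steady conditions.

Q ≈ 128 W

Spherical conduction: R = (1/r_in − 1/r_out)/(4πk) per layer; series-sum.
R_cast iron shell = (1/0.305 − 1/0.328)/(4π×58.1) = 3.149×10^-4 K/W
R_perlite board = (1/0.328 − 1/0.458)/(4π×0.0611) = 1.127 K/W
R_total = 1.127 K/W
Q = ΔT/R_total = 144/1.127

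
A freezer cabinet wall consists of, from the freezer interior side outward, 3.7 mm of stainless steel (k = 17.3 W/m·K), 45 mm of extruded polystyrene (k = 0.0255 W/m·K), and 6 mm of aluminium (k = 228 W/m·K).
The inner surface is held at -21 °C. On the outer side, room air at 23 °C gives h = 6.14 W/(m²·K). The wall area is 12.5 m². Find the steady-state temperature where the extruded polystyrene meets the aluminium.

Thermal resistances in series:
R_stainless steel = L/(kA) = 0.0037/(17.3×12.5) = 1.711×10^-5 K/W
R_extruded polystyrene = L/(kA) = 0.045/(0.0255×12.5) = 0.1412 K/W
R_aluminium = L/(kA) = 0.006/(228×12.5) = 2.105×10^-6 K/W
R_outer film = 1/(h_o·A) = 1/(6.14×12.5) = 0.01303 K/W
R_total = 0.1542 K/W;  Q = ΔT/R_total = 44/0.1542 = 285.3 W
T_interface = T_inner + Q·ΣR(inner→interface) = -21 + 285×0.1412

T ≈ 19.3 °C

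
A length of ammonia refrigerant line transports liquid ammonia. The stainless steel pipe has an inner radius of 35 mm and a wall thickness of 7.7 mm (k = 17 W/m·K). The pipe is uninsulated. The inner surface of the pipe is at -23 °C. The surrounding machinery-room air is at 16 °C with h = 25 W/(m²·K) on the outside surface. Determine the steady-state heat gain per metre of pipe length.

q′ ≈ 258 W/m

Per-layer cylindrical resistances, series-summed:
R_stainless steel pipe wall = ln(42.7/35)/(2π×17×1) = 0.001862 K/W
R_outer film = 1/(h_o·2πr_oL) = 1/(25×2π×0.0427×1) = 0.1491 K/W
R_total = 0.151 K/W
Q = ΔT/R_total = 39/0.151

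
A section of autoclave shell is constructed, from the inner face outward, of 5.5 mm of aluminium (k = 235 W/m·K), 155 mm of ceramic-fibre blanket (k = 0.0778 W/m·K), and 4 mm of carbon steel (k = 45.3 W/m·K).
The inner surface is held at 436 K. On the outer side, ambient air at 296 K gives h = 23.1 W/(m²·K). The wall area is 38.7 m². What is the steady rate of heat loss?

Q ≈ 2660 W

Model the wall as resistances in series:
R_aluminium = L/(kA) = 0.0055/(235×38.7) = 6.048×10^-7 K/W
R_ceramic-fibre blanket = L/(kA) = 0.155/(0.0778×38.7) = 0.05148 K/W
R_carbon steel = L/(kA) = 0.004/(45.3×38.7) = 2.282×10^-6 K/W
R_outer film = 1/(h_o·A) = 1/(23.1×38.7) = 0.001119 K/W
R_total = 0.0526 K/W
Q = ΔT / R_total = 140 / 0.0526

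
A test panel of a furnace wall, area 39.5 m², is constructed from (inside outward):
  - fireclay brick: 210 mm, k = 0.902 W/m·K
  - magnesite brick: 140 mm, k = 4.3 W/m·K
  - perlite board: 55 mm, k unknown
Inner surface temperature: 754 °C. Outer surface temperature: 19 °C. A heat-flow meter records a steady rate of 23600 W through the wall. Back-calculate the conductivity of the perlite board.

k ≈ 0.057 W/(m·K)

Model the wall as resistances in series:
R_fireclay brick = L/(kA) = 0.21/(0.902×39.5) = 0.005894 K/W
R_magnesite brick = L/(kA) = 0.14/(4.3×39.5) = 8.243×10^-4 K/W
Sum of known resistances R_other = 0.006718 K/W
Total R = ΔT/Q = 735/23600 = 0.03114 K/W
R_perlite board = R_total − R_other = 0.02443 K/W
k = L/(R·A) = 0.055/(0.02443×39.5)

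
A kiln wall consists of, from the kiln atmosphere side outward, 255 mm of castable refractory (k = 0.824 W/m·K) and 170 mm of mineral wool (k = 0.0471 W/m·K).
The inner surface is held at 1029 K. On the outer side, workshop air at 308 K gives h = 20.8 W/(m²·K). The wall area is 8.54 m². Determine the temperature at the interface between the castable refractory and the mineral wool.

Treating each layer as a thermal resistance in series:
R_castable refractory = L/(kA) = 0.255/(0.824×8.54) = 0.03624 K/W
R_mineral wool = L/(kA) = 0.17/(0.0471×8.54) = 0.4226 K/W
R_outer film = 1/(h_o·A) = 1/(20.8×8.54) = 0.00563 K/W
R_total = 0.4645 K/W;  Q = ΔT/R_total = 721/0.4645 = 1552 W
T_interface = T_inner − Q·ΣR(inner→interface) = 1029 − 1550×0.03624

T ≈ 973 K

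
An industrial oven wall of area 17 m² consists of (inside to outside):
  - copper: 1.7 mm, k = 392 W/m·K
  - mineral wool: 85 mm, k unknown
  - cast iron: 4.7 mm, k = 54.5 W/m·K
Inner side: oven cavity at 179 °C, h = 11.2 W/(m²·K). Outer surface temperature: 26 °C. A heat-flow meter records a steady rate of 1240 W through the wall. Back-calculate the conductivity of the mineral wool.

k ≈ 0.0423 W/(m·K)

Thermal resistances in series:
R_inner film = 1/(h_i·A) = 1/(11.2×17) = 0.005252 K/W
R_copper = L/(kA) = 0.0017/(392×17) = 2.551×10^-7 K/W
R_cast iron = L/(kA) = 0.0047/(54.5×17) = 5.073×10^-6 K/W
Sum of known resistances R_other = 0.005257 K/W
Total R = ΔT/Q = 153/1240 = 0.1234 K/W
R_mineral wool = R_total − R_other = 0.1181 K/W
k = L/(R·A) = 0.085/(0.1181×17)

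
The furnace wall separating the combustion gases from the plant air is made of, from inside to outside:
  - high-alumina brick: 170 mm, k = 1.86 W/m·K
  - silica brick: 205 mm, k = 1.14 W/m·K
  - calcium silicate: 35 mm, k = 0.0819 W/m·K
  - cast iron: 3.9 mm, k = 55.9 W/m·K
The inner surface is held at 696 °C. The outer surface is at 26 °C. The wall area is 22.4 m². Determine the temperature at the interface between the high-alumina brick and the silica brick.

Model the wall as resistances in series:
R_high-alumina brick = L/(kA) = 0.17/(1.86×22.4) = 0.00408 K/W
R_silica brick = L/(kA) = 0.205/(1.14×22.4) = 0.008028 K/W
R_calcium silicate = L/(kA) = 0.035/(0.0819×22.4) = 0.01908 K/W
R_cast iron = L/(kA) = 0.0039/(55.9×22.4) = 3.115×10^-6 K/W
R_total = 0.03119 K/W;  Q = ΔT/R_total = 670/0.03119 = 21480 W
T_interface = T_inner − Q·ΣR(inner→interface) = 696 − 21500×0.00408

T ≈ 608 °C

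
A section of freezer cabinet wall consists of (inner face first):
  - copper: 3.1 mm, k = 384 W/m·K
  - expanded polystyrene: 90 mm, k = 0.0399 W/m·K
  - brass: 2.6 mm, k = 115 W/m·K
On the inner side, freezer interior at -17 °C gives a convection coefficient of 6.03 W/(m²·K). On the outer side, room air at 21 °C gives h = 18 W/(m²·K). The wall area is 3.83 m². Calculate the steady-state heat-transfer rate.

Thermal resistances in series:
R_inner film = 1/(h_i·A) = 1/(6.03×3.83) = 0.0433 K/W
R_copper = L/(kA) = 0.0031/(384×3.83) = 2.108×10^-6 K/W
R_expanded polystyrene = L/(kA) = 0.09/(0.0399×3.83) = 0.5889 K/W
R_brass = L/(kA) = 0.0026/(115×3.83) = 5.903×10^-6 K/W
R_outer film = 1/(h_o·A) = 1/(18×3.83) = 0.01451 K/W
R_total = 0.6468 K/W
Q = ΔT / R_total = 38 / 0.6468

Q ≈ 58.8 W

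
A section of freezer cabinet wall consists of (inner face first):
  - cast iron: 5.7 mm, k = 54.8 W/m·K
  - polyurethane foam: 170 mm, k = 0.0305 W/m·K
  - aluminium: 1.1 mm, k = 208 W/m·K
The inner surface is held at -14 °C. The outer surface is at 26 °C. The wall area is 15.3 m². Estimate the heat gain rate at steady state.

Q ≈ 110 W

Using the resistance-network approach (series):
R_cast iron = L/(kA) = 0.0057/(54.8×15.3) = 6.798×10^-6 K/W
R_polyurethane foam = L/(kA) = 0.17/(0.0305×15.3) = 0.3643 K/W
R_aluminium = L/(kA) = 0.0011/(208×15.3) = 3.457×10^-7 K/W
R_total = 0.3643 K/W
Q = ΔT / R_total = 40 / 0.3643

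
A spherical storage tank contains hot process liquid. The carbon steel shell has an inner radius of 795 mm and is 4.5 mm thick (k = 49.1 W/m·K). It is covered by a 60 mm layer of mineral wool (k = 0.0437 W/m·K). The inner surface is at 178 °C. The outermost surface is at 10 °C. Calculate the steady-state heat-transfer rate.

Q ≈ 1060 W

Each spherical layer contributes R = (1/r_i − 1/r_o)/(4πk):
R_carbon steel shell = (1/0.795 − 1/0.7995)/(4π×49.1) = 1.147×10^-5 K/W
R_mineral wool = (1/0.7995 − 1/0.8595)/(4π×0.0437) = 0.159 K/W
R_total = 0.159 K/W
Q = ΔT/R_total = 168/0.159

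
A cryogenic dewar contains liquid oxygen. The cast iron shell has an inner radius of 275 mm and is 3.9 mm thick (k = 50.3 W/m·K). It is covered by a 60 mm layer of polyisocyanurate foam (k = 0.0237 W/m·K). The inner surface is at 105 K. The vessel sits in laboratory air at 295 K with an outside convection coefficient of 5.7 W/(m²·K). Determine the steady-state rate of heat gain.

For a spherical shell R = (1/r₁ − 1/r₂)/(4πk); film R = 1/(h·4πr²). In series:
R_cast iron shell = (1/0.275 − 1/0.2789)/(4π×50.3) = 8.045×10^-5 K/W
R_polyisocyanurate foam = (1/0.2789 − 1/0.3389)/(4π×0.0237) = 2.131 K/W
R_outer film = 1/(h·4πr_o²) = 1/(5.7×4π×0.3389²) = 0.1216 K/W
R_total = 2.253 K/W
Q = ΔT/R_total = 190/2.253

Q ≈ 84.3 W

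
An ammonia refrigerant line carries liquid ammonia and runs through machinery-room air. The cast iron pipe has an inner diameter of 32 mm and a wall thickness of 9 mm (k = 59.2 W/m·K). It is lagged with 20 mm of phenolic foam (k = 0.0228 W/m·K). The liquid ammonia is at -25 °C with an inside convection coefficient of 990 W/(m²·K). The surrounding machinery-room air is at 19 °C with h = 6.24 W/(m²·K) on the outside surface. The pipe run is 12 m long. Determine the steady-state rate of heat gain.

Per-layer cylindrical resistances, series-summed:
R_inner film = 1/(h_i·2πr₁L) = 1/(990×2π×0.016×12) = 8.373×10^-4 K/W
R_cast iron pipe wall = ln(25/16)/(2π×59.2×12) = 9.998×10^-5 K/W
R_phenolic foam = ln(45/25)/(2π×0.0228×12) = 0.3419 K/W
R_outer film = 1/(h_o·2πr_oL) = 1/(6.24×2π×0.045×12) = 0.04723 K/W
R_total = 0.3901 K/W
Q = ΔT/R_total = 44/0.3901

Q ≈ 113 W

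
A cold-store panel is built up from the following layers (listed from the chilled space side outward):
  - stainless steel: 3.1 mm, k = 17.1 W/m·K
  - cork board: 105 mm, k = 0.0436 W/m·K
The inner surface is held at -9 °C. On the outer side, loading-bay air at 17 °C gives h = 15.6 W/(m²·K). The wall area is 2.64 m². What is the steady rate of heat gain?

Treating each layer as a thermal resistance in series:
R_stainless steel = L/(kA) = 0.0031/(17.1×2.64) = 6.867×10^-5 K/W
R_cork board = L/(kA) = 0.105/(0.0436×2.64) = 0.9122 K/W
R_outer film = 1/(h_o·A) = 1/(15.6×2.64) = 0.02428 K/W
R_total = 0.9366 K/W
Q = ΔT / R_total = 26 / 0.9366

Q ≈ 27.8 W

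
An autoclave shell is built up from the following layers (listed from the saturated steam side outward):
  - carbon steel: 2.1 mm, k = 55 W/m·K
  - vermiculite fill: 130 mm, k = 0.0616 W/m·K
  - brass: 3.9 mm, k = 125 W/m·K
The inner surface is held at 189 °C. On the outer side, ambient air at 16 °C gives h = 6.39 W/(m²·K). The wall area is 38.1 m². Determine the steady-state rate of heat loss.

Q ≈ 2910 W

Using the resistance-network approach (series):
R_carbon steel = L/(kA) = 0.0021/(55×38.1) = 1.002×10^-6 K/W
R_vermiculite fill = L/(kA) = 0.13/(0.0616×38.1) = 0.05539 K/W
R_brass = L/(kA) = 0.0039/(125×38.1) = 8.189×10^-7 K/W
R_outer film = 1/(h_o·A) = 1/(6.39×38.1) = 0.004107 K/W
R_total = 0.0595 K/W
Q = ΔT / R_total = 173 / 0.0595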